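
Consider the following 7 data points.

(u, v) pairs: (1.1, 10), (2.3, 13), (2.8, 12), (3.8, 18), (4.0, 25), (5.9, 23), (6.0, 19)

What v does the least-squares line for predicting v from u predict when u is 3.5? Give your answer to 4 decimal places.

16.6510

n = 7, Σx = 25.9, Σy = 120, Σxy = 492.6, Σx² = 115.59
Sxx = Σx² − (Σx)²/n = 115.59 − 95.83 = 19.76
Sxy = Σxy − (Σx)(Σy)/n = 492.6 − 444 = 48.6
b = Sxy/Sxx = 48.6/19.76 = 2.459514
a = ȳ − b·x̄ = 17.142857 − 2.459514·3.7 = 8.042655
ŷ(3.5) = a + b·3.5 = 8.042655 + 2.459514·3.5 = 16.650954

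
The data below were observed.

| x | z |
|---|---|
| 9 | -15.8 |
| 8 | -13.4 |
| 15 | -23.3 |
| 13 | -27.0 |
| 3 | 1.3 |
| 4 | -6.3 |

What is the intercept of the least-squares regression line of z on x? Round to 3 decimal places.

4.183

n = 6, Σx = 52, Σy = -84.5, Σxy = -971.2, Σx² = 564
Sxx = Σx² − (Σx)²/n = 564 − 450.666667 = 113.333333
Sxy = Σxy − (Σx)(Σy)/n = -971.2 − (-732.333333) = -238.866667
b = Sxy/Sxx = -238.866667/113.333333 = -2.107647
a = ȳ − b·x̄ = -14.083333 − (-2.107647)·8.666667 = 4.182941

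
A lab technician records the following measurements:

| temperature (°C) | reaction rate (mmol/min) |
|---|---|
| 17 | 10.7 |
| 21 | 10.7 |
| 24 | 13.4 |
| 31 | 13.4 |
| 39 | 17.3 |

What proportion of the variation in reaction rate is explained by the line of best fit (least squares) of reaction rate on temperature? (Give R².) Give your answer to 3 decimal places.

0.892

n = 5, Σx = 132, Σy = 65.5, Σxy = 1818.3, Σx² = 3788, Σy² = 887.39
Sxx = Σx² − (Σx)²/n = 3788 − 3484.8 = 303.2
Sxy = Σxy − (Σx)(Σy)/n = 1818.3 − 1729.2 = 89.1
Syy = Σy² − (Σy)²/n = 887.39 − 858.05 = 29.34
R² = Sxy²/(Sxx·Syy) = (89.1)²/(303.2·29.34) = 0.892413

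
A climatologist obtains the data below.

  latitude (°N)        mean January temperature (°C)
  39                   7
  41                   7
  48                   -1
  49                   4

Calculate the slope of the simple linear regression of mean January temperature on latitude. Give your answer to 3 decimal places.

-0.592

n = 4, Σx = 177, Σy = 17, Σxy = 708, Σx² = 7907
Sxx = Σx² − (Σx)²/n = 7907 − 7832.25 = 74.75
Sxy = Σxy − (Σx)(Σy)/n = 708 − 752.25 = -44.25
b = Sxy/Sxx = -44.25/74.75 = -0.591973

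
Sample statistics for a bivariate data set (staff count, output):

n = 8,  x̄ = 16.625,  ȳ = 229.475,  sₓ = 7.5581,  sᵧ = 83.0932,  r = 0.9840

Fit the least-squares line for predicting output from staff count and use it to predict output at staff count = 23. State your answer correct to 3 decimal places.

b = r · sᵧ/sₓ = 0.984 · 83.0932/7.5581 = 10.818024
a = ȳ − b·x̄ = 229.475 − 10.818024·16.625 = 49.625347
ŷ(23) = a + b·23 = 49.625347 + 10.818024·23 = 298.439904

298.440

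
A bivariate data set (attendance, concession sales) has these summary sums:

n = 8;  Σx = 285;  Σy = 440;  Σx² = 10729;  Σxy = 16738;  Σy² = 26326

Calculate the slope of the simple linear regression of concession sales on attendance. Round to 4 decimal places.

1.8459

Sxx = Σx² − (Σx)²/n = 10729 − 10153.125 = 575.875
Sxy = Σxy − (Σx)(Σy)/n = 16738 − 15675 = 1063
b = Sxy/Sxx = 1063/575.875 = 1.845887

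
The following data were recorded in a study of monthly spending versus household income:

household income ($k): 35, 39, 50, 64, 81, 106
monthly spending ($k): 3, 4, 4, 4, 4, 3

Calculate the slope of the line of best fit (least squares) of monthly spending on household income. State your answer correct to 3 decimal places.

n = 6, Σx = 375, Σy = 22, Σxy = 1359, Σx² = 27139
Sxx = Σx² − (Σx)²/n = 27139 − 23437.5 = 3701.5
Sxy = Σxy − (Σx)(Σy)/n = 1359 − 1375 = -16
b = Sxy/Sxx = -16/3701.5 = -0.004323

-0.004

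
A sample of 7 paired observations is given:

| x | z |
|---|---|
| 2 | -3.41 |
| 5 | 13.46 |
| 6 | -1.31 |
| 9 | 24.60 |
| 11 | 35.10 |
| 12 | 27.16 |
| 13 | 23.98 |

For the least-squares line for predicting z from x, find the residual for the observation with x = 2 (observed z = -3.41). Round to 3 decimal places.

-1.086

n = 7, Σx = 58, Σy = 119.58, Σxy = 1297.78, Σx² = 580
Sxx = Σx² − (Σx)²/n = 580 − 480.571429 = 99.428571
Sxy = Σxy − (Σx)(Σy)/n = 1297.78 − 990.805714 = 306.974286
b = Sxy/Sxx = 306.974286/99.428571 = 3.087385
a = ȳ − b·x̄ = 17.082857 − 3.087385·8.285714 = -8.498333
ŷ(2) = -8.498333 + 3.087385·2 = -2.323563
residual = y − ŷ = -3.41 − (-2.323563) = -1.086437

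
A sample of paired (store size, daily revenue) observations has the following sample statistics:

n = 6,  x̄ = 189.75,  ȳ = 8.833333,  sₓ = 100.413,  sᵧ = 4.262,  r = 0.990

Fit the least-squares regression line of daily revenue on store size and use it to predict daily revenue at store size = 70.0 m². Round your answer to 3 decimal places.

b = r · sᵧ/sₓ = 0.99 · 4.262/100.413 = 0.042020
a = ȳ − b·x̄ = 8.833333 − 0.042020·189.75 = 0.859989
ŷ(70.0) = a + b·70.0 = 0.859989 + 0.042020·70 = 3.801407

3.801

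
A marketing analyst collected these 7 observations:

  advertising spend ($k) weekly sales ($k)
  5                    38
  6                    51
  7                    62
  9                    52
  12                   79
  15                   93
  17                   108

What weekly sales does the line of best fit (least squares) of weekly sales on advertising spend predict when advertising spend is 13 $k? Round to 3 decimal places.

n = 7, Σx = 71, Σy = 483, Σxy = 5577, Σx² = 849
Sxx = Σx² − (Σx)²/n = 849 − 720.142857 = 128.857143
Sxy = Σxy − (Σx)(Σy)/n = 5577 − 4899 = 678
b = Sxy/Sxx = 678/128.857143 = 5.261641
a = ȳ − b·x̄ = 69 − 5.261641·10.142857 = 15.631929
ŷ(13) = a + b·13 = 15.631929 + 5.261641·13 = 84.033259

84.033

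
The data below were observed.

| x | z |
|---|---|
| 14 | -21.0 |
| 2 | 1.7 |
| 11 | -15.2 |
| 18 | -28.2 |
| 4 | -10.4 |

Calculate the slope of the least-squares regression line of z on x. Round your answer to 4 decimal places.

-1.6074

n = 5, Σx = 49, Σy = -73.1, Σxy = -1007, Σx² = 661
Sxx = Σx² − (Σx)²/n = 661 − 480.2 = 180.8
Sxy = Σxy − (Σx)(Σy)/n = -1007 − (-716.38) = -290.62
b = Sxy/Sxx = -290.62/180.8 = -1.607412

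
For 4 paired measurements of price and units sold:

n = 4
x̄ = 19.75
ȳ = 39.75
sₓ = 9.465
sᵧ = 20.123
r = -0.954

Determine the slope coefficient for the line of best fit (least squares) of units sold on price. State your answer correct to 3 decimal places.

-2.028

b = r · sᵧ/sₓ = -0.954 · 20.123/9.465 = -2.028245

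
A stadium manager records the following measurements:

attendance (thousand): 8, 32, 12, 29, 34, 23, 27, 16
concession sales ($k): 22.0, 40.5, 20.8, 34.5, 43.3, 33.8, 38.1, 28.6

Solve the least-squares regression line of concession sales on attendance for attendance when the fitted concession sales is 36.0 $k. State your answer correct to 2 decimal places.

26.59

n = 8, Σx = 181, Σy = 261.6, Σxy = 6458, Σx² = 4743
Sxx = Σx² − (Σx)²/n = 4743 − 4095.125 = 647.875
Sxy = Σxy − (Σx)(Σy)/n = 6458 − 5918.7 = 539.3
b = Sxy/Sxx = 539.3/647.875 = 0.832414
a = ȳ − b·x̄ = 32.7 − 0.832414·22.625 = 13.866641
Set a + b·x = 36.0: x = (36.0 − 13.866641) / 0.832414 = 26.589375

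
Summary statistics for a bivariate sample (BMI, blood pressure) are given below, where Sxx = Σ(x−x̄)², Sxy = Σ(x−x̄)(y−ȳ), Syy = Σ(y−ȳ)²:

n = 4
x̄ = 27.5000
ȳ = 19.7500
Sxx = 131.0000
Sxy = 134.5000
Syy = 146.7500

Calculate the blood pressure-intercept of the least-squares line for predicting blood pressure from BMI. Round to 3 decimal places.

b = Sxy/Sxx = 134.5/131 = 1.026718
a = ȳ − b·x̄ = 19.75 − 1.026718·27.5 = -8.484733

-8.485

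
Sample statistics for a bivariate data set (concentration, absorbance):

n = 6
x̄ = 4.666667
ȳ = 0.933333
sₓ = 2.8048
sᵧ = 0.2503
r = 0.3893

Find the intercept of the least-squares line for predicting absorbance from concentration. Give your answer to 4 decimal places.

b = r · sᵧ/sₓ = 0.3893 · 0.2503/2.8048 = 0.034741
a = ȳ − b·x̄ = 0.933333 − 0.034741·4.666667 = 0.771208

0.7712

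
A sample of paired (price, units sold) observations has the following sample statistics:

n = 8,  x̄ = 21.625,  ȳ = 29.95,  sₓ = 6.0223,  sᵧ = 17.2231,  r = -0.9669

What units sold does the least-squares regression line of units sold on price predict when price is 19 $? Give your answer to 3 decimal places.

37.209

b = r · sᵧ/sₓ = -0.9669 · 17.2231/6.0223 = -2.765225
a = ȳ − b·x̄ = 29.95 − (-2.765225)·21.625 = 89.747994
ŷ(19) = a + b·19 = 89.747994 + (-2.765225)·19 = 37.208716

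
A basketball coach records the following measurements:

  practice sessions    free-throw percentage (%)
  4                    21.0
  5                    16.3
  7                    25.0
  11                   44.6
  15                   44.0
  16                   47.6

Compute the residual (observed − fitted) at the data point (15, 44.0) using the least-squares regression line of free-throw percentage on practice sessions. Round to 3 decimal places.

-2.641

n = 6, Σx = 58, Σy = 198.5, Σxy = 2252.7, Σx² = 692
Sxx = Σx² − (Σx)²/n = 692 − 560.666667 = 131.333333
Sxy = Σxy − (Σx)(Σy)/n = 2252.7 − 1918.833333 = 333.866667
b = Sxy/Sxx = 333.866667/131.333333 = 2.542132
a = ȳ − b·x̄ = 33.083333 − 2.542132·9.666667 = 8.509391
ŷ(15) = 8.509391 + 2.542132·15 = 46.641371
residual = y − ŷ = 44.0 − 46.641371 = -2.641371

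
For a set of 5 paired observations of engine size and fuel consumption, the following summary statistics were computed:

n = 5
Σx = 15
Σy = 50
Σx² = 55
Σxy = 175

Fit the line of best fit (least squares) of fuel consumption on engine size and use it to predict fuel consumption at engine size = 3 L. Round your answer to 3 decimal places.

10.000

Sxx = Σx² − (Σx)²/n = 55 − 45 = 10
Sxy = Σxy − (Σx)(Σy)/n = 175 − 150 = 25
b = Sxy/Sxx = 25/10 = 2.5
a = ȳ − b·x̄ = 10 − 2.5·3 = 2.5
ŷ(3) = a + b·3 = 2.5 + 2.5·3 = 10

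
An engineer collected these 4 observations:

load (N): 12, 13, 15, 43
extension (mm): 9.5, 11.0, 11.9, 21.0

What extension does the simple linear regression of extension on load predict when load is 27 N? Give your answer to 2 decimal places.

15.52

n = 4, Σx = 83, Σy = 53.4, Σxy = 1338.5, Σx² = 2387
Sxx = Σx² − (Σx)²/n = 2387 − 1722.25 = 664.75
Sxy = Σxy − (Σx)(Σy)/n = 1338.5 − 1108.05 = 230.45
b = Sxy/Sxx = 230.45/664.75 = 0.346672
a = ȳ − b·x̄ = 13.35 − 0.346672·20.75 = 6.156563
ŷ(27) = a + b·27 = 6.156563 + 0.346672·27 = 15.516698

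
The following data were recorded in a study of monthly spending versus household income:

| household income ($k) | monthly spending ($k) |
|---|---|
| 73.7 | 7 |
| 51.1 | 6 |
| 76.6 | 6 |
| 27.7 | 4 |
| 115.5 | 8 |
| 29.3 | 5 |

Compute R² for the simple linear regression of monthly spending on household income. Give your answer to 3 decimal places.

n = 6, Σx = 373.9, Σy = 36, Σxy = 2463.4, Σx² = 28876.49, Σy² = 226
Sxx = Σx² − (Σx)²/n = 28876.49 − 23300.201667 = 5576.288333
Sxy = Σxy − (Σx)(Σy)/n = 2463.4 − 2243.4 = 220
Syy = Σy² − (Σy)²/n = 226 − 216 = 10
R² = Sxy²/(Sxx·Syy) = (220)²/(5576.288333·10) = 0.867961

0.868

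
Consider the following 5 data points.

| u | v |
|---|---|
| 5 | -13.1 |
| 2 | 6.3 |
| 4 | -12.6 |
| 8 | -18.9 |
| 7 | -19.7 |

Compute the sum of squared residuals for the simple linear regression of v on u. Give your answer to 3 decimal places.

n = 5, Σx = 26, Σy = -58, Σxy = -392.4, Σx² = 158, Σy² = 1115.36
Sxx = Σx² − (Σx)²/n = 158 − 135.2 = 22.8
Sxy = Σxy − (Σx)(Σy)/n = -392.4 − (-301.6) = -90.8
Syy = Σy² − (Σy)²/n = 1115.36 − 672.8 = 442.56
b = Sxy/Sxx = -90.8/22.8 = -3.982456
SSE = Syy − b·Sxy = 442.56 − (-3.982456)·(-90.8) = 80.952982

80.953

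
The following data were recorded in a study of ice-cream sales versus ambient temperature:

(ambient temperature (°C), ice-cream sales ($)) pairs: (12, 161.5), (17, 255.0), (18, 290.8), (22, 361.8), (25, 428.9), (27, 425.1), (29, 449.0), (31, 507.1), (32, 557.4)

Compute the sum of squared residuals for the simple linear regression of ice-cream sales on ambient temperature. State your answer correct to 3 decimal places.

2701.772

n = 9, Σx = 213, Σy = 3436.6, Σxy = 88245.1, Σx² = 5421, Σy² = 1440682.52
Sxx = Σx² − (Σx)²/n = 5421 − 5041 = 380
Sxy = Σxy − (Σx)(Σy)/n = 88245.1 − 81332.866667 = 6912.233333
Syy = Σy² − (Σy)²/n = 1440682.52 − 1312246.617778 = 128435.902222
b = Sxy/Sxx = 6912.233333/380 = 18.190088
SSE = Syy − b·Sxy = 128435.902222 − 18.190088·6912.233333 = 2701.771553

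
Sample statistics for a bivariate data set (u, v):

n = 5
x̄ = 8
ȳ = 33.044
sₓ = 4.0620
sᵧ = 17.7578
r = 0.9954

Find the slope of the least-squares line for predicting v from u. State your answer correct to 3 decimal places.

b = r · sᵧ/sₓ = 0.9954 · 17.7578/4.062 = 4.351579

4.352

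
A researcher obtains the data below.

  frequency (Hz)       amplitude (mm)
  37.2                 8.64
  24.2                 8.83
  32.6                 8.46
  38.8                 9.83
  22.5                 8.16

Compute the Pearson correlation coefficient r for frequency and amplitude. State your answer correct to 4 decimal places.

n = 5, Σx = 155.3, Σy = 43.92, Σxy = 1375.894, Σx² = 5043.93, Σy² = 387.4046
Sxx = Σx² − (Σx)²/n = 5043.93 − 4823.618 = 220.312
Sxy = Σxy − (Σx)(Σy)/n = 1375.894 − 1364.1552 = 11.7388
Syy = Σy² − (Σy)²/n = 387.4046 − 385.79328 = 1.61132
r = Sxy/√(Sxx·Syy) = 11.7388/√(354.993132) = 11.7388/18.841261 = 0.623037

0.6230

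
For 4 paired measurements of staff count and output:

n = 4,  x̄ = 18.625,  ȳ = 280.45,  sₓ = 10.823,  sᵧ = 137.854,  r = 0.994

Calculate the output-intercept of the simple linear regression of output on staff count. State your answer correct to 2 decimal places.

44.64

b = r · sᵧ/sₓ = 0.994 · 137.854/10.823 = 12.660711
a = ȳ − b·x̄ = 280.45 − 12.660711·18.625 = 44.644256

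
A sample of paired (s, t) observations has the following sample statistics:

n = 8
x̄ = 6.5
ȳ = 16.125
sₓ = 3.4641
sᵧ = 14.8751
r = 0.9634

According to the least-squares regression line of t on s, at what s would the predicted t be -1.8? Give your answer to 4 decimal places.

2.1671

b = r · sᵧ/sₓ = 0.9634 · 14.8751/3.4641 = 4.136910
a = ȳ − b·x̄ = 16.125 − 4.136910·6.5 = -10.764918
Set a + b·x = -1.8: x = (-1.8 − (-10.764918)) / 4.136910 = 2.167056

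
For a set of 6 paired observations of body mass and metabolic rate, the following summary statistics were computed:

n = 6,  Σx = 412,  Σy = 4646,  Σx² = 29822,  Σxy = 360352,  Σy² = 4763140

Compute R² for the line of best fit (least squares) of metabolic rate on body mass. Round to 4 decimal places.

0.9569

Sxx = Σx² − (Σx)²/n = 29822 − 28290.666667 = 1531.333333
Sxy = Σxy − (Σx)(Σy)/n = 360352 − 319025.333333 = 41326.666667
Syy = Σy² − (Σy)²/n = 4763140 − 3597552.666667 = 1165587.333333
R² = Sxy²/(Sxx·Syy) = (41326.666667)²/(1531.333333·1165587.333333) = 0.956855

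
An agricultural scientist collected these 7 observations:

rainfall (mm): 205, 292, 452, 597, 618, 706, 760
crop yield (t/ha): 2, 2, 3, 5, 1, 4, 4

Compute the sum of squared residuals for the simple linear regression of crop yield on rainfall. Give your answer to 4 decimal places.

8.7394

n = 7, Σx = 3630, Σy = 21, Σxy = 11817, Σx² = 2145962, Σy² = 75
Sxx = Σx² − (Σx)²/n = 2145962 − 1882414.285714 = 263547.714286
Sxy = Σxy − (Σx)(Σy)/n = 11817 − 10890 = 927
Syy = Σy² − (Σy)²/n = 75 − 63 = 12
b = Sxy/Sxx = 927/263547.714286 = 0.003517
SSE = Syy − b·Sxy = 12 − 0.003517·927 = 8.739380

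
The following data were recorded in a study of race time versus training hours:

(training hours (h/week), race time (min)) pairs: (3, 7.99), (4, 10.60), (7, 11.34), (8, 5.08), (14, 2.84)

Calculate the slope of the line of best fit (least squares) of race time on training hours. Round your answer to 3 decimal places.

-0.620

n = 5, Σx = 36, Σy = 37.85, Σxy = 226.15, Σx² = 334
Sxx = Σx² − (Σx)²/n = 334 − 259.2 = 74.8
Sxy = Σxy − (Σx)(Σy)/n = 226.15 − 272.52 = -46.37
b = Sxy/Sxx = -46.37/74.8 = -0.619920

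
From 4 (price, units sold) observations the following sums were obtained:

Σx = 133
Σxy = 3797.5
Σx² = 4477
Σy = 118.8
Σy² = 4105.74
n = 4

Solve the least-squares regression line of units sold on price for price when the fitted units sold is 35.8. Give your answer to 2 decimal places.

31.06

Sxx = Σx² − (Σx)²/n = 4477 − 4422.25 = 54.75
Sxy = Σxy − (Σx)(Σy)/n = 3797.5 − 3950.1 = -152.6
b = Sxy/Sxx = -152.6/54.75 = -2.787215
a = ȳ − b·x̄ = 29.7 − (-2.787215)·33.25 = 122.374886
Set a + b·x = 35.8: x = (35.8 − 122.374886) / (-2.787215) = 31.061435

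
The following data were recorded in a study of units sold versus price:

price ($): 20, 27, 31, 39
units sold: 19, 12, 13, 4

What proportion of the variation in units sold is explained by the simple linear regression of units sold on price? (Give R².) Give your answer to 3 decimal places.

0.924

n = 4, Σx = 117, Σy = 48, Σxy = 1263, Σx² = 3611, Σy² = 690
Sxx = Σx² − (Σx)²/n = 3611 − 3422.25 = 188.75
Sxy = Σxy − (Σx)(Σy)/n = 1263 − 1404 = -141
Syy = Σy² − (Σy)²/n = 690 − 576 = 114
R² = Sxy²/(Sxx·Syy) = (-141)²/(188.75·114) = 0.923946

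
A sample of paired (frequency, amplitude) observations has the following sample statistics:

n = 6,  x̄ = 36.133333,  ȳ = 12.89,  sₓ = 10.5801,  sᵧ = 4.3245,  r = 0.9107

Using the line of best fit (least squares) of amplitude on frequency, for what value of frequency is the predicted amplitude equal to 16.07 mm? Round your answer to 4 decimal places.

44.6762

b = r · sᵧ/sₓ = 0.9107 · 4.3245/10.5801 = 0.372239
a = ȳ − b·x̄ = 12.89 − 0.372239·36.133333 = -0.560223
Set a + b·x = 16.07: x = (16.07 − (-0.560223)) / 0.372239 = 44.676240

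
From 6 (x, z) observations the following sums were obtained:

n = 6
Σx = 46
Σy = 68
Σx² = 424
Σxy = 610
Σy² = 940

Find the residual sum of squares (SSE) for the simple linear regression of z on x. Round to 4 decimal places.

Sxx = Σx² − (Σx)²/n = 424 − 352.666667 = 71.333333
Sxy = Σxy − (Σx)(Σy)/n = 610 − 521.333333 = 88.666667
Syy = Σy² − (Σy)²/n = 940 − 770.666667 = 169.333333
b = Sxy/Sxx = 88.666667/71.333333 = 1.242991
SSE = Syy − b·Sxy = 169.333333 − 1.242991·88.666667 = 59.121495

59.1215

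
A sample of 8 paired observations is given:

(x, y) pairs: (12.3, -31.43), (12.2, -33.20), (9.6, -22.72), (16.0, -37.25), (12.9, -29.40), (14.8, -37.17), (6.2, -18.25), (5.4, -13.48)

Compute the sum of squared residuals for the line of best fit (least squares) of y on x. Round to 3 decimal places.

26.223

n = 8, Σx = 89.4, Σy = -222.9, Σxy = -2721.059, Σx² = 1101.34, Σy² = 6754.5876
Sxx = Σx² − (Σx)²/n = 1101.34 − 999.045 = 102.295
Sxy = Σxy − (Σx)(Σy)/n = -2721.059 − (-2490.9075) = -230.1515
Syy = Σy² − (Σy)²/n = 6754.5876 − 6210.55125 = 544.03635
b = Sxy/Sxx = -230.1515/102.295 = -2.249880
SSE = Syy − b·Sxy = 544.03635 − (-2.249880)·(-230.1515) = 26.223036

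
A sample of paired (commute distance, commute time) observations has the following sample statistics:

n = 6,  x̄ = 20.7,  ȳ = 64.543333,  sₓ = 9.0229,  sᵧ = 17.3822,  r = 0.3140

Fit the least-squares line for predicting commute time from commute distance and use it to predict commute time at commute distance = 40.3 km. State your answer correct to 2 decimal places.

76.40

b = r · sᵧ/sₓ = 0.314 · 17.3822/9.0229 = 0.604906
a = ȳ − b·x̄ = 64.543333 − 0.604906·20.7 = 52.021769
ŷ(40.3) = a + b·40.3 = 52.021769 + 0.604906·40.3 = 76.399500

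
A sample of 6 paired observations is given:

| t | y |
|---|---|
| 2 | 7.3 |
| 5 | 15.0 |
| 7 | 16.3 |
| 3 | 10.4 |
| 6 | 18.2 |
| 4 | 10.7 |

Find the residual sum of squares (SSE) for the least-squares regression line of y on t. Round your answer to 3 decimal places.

10.964

n = 6, Σx = 27, Σy = 77.9, Σxy = 386.9, Σx² = 139, Σy² = 1097.87
Sxx = Σx² − (Σx)²/n = 139 − 121.5 = 17.5
Sxy = Σxy − (Σx)(Σy)/n = 386.9 − 350.55 = 36.35
Syy = Σy² − (Σy)²/n = 1097.87 − 1011.401667 = 86.468333
b = Sxy/Sxx = 36.35/17.5 = 2.077143
SSE = Syy − b·Sxy = 86.468333 − 2.077143·36.35 = 10.964190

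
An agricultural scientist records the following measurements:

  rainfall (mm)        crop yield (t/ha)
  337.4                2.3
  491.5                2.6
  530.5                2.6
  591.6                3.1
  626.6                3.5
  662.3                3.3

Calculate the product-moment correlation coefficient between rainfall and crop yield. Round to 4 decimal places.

0.9106

n = 6, Σx = 3239.9, Σy = 17.4, Σxy = 9645.87, Σx² = 1818100.67, Σy² = 51.56
Sxx = Σx² − (Σx)²/n = 1818100.67 − 1749492.001667 = 68608.668333
Sxy = Σxy − (Σx)(Σy)/n = 9645.87 − 9395.71 = 250.16
Syy = Σy² − (Σy)²/n = 51.56 − 50.46 = 1.1
r = Sxy/√(Sxx·Syy) = 250.16/√(75469.535167) = 250.16/274.717191 = 0.910609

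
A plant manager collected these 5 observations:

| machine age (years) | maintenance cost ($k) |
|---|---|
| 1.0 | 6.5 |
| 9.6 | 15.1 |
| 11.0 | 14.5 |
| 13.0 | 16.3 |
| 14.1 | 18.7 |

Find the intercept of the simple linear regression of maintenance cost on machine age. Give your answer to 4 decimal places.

n = 5, Σx = 48.7, Σy = 71.1, Σxy = 786.53, Σx² = 581.97
Sxx = Σx² − (Σx)²/n = 581.97 − 474.338 = 107.632
Sxy = Σxy − (Σx)(Σy)/n = 786.53 − 692.514 = 94.016
b = Sxy/Sxx = 94.016/107.632 = 0.873495
a = ȳ − b·x̄ = 14.22 − 0.873495·9.74 = 5.712160

5.7122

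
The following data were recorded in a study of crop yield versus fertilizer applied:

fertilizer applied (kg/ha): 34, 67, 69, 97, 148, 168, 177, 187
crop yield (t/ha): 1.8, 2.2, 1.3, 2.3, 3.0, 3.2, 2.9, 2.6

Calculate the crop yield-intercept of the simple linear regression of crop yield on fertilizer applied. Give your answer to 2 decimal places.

1.34

n = 8, Σx = 947, Σy = 19.3, Σxy = 2502.5, Σx² = 136241
Sxx = Σx² − (Σx)²/n = 136241 − 112101.125 = 24139.875
Sxy = Σxy − (Σx)(Σy)/n = 2502.5 − 2284.6375 = 217.8625
b = Sxy/Sxx = 217.8625/24139.875 = 0.009025
a = ȳ − b·x̄ = 2.4125 − 0.009025·118.375 = 1.344165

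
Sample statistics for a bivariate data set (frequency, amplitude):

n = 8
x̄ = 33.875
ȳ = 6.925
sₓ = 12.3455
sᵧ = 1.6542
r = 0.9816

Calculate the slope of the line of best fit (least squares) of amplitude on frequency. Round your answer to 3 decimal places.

0.132

b = r · sᵧ/sₓ = 0.9816 · 1.6542/12.3455 = 0.131527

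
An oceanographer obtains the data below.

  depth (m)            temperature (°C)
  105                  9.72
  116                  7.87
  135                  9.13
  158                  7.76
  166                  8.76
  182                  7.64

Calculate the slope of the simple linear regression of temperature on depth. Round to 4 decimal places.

n = 6, Σx = 862, Σy = 50.88, Σxy = 7236.79, Σx² = 128350
Sxx = Σx² − (Σx)²/n = 128350 − 123840.666667 = 4509.333333
Sxy = Σxy − (Σx)(Σy)/n = 7236.79 − 7309.76 = -72.97
b = Sxy/Sxx = -72.97/4509.333333 = -0.016182

-0.0162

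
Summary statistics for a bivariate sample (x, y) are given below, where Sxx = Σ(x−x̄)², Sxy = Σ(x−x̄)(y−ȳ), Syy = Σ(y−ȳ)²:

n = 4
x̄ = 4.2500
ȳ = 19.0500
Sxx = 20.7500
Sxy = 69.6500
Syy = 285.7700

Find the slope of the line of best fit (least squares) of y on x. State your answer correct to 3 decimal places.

b = Sxy/Sxx = 69.65/20.75 = 3.356627

3.357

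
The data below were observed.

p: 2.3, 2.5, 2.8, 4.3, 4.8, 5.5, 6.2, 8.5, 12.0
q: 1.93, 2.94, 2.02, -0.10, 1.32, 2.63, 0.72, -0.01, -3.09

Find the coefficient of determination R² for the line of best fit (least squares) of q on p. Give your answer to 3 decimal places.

n = 9, Σx = 48.9, Σy = 8.36, Σxy = 5.115, Σx² = 345.85, Σy² = 35.1848
Sxx = Σx² − (Σx)²/n = 345.85 − 265.69 = 80.16
Sxy = Σxy − (Σx)(Σy)/n = 5.115 − 45.422667 = -40.307667
Syy = Σy² − (Σy)²/n = 35.1848 − 7.765511 = 27.419289
R² = Sxy²/(Sxx·Syy) = (-40.307667)²/(80.16·27.419289) = 0.739199

0.739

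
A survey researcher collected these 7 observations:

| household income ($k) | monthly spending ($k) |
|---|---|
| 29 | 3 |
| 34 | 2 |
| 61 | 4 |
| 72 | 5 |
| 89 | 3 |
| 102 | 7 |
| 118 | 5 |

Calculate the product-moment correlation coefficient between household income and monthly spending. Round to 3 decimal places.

0.707

n = 7, Σx = 505, Σy = 29, Σxy = 2330, Σx² = 43151, Σy² = 137
Sxx = Σx² − (Σx)²/n = 43151 − 36432.142857 = 6718.857143
Sxy = Σxy − (Σx)(Σy)/n = 2330 − 2092.142857 = 237.857143
Syy = Σy² − (Σy)²/n = 137 − 120.142857 = 16.857143
r = Sxy/√(Sxx·Syy) = 237.857143/√(113260.734694) = 237.857143/336.542322 = 0.706767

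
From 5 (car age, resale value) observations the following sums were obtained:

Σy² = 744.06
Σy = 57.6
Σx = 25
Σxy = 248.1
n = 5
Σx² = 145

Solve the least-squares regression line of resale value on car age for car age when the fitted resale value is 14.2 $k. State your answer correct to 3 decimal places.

3.657

Sxx = Σx² − (Σx)²/n = 145 − 125 = 20
Sxy = Σxy − (Σx)(Σy)/n = 248.1 − 288 = -39.9
b = Sxy/Sxx = -39.9/20 = -1.995
a = ȳ − b·x̄ = 11.52 − (-1.995)·5 = 21.495
Set a + b·x = 14.2: x = (14.2 − 21.495) / (-1.995) = 3.656642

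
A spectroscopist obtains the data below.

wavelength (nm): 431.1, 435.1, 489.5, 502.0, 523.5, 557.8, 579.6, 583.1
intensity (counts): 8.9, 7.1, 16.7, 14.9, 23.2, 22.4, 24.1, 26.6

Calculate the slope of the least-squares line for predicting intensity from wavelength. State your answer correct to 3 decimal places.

n = 8, Σx = 4101.7, Σy = 143.9, Σxy = 76699.19, Σx² = 2127908.33
Sxx = Σx² − (Σx)²/n = 2127908.33 − 2102992.86125 = 24915.46875
Sxy = Σxy − (Σx)(Σy)/n = 76699.19 − 73779.32875 = 2919.86125
b = Sxy/Sxx = 2919.86125/24915.46875 = 0.117191

0.117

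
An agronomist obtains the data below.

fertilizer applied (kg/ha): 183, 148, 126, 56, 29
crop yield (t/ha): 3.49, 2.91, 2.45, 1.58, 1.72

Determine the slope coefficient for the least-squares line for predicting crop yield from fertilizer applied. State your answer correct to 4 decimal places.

n = 5, Σx = 542, Σy = 12.15, Σxy = 1516.41, Σx² = 75246
Sxx = Σx² − (Σx)²/n = 75246 − 58752.8 = 16493.2
Sxy = Σxy − (Σx)(Σy)/n = 1516.41 − 1317.06 = 199.35
b = Sxy/Sxx = 199.35/16493.2 = 0.012087

0.0121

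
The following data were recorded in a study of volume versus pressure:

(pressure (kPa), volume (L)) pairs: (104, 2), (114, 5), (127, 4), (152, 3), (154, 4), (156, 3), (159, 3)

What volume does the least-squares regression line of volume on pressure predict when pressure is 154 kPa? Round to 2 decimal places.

n = 7, Σx = 966, Σy = 24, Σxy = 3303, Σx² = 136378
Sxx = Σx² − (Σx)²/n = 136378 − 133308 = 3070
Sxy = Σxy − (Σx)(Σy)/n = 3303 − 3312 = -9
b = Sxy/Sxx = -9/3070 = -0.002932
a = ȳ − b·x̄ = 3.428571 − (-0.002932)·138 = 3.833132
ŷ(154) = a + b·154 = 3.833132 + (-0.002932)·154 = 3.381666

3.38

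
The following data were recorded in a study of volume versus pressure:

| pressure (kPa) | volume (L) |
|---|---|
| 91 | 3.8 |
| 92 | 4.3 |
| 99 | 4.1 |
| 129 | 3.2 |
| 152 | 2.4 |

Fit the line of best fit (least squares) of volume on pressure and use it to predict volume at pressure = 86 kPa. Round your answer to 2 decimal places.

4.29

n = 5, Σx = 563, Σy = 17.8, Σxy = 1924.9, Σx² = 66291
Sxx = Σx² − (Σx)²/n = 66291 − 63393.8 = 2897.2
Sxy = Σxy − (Σx)(Σy)/n = 1924.9 − 2004.28 = -79.38
b = Sxy/Sxx = -79.38/2897.2 = -0.027399
a = ȳ − b·x̄ = 3.56 − (-0.027399)·112.6 = 6.645113
ŷ(86) = a + b·86 = 6.645113 + (-0.027399)·86 = 4.288810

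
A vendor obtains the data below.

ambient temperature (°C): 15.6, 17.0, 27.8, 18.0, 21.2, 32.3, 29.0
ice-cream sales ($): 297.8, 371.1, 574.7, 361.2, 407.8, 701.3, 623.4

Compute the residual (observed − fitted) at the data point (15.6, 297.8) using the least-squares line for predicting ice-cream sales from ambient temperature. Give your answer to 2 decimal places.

n = 7, Σx = 160.9, Σy = 3337.3, Σxy = 82808.59, Σx² = 3962.93
Sxx = Σx² − (Σx)²/n = 3962.93 − 3698.401429 = 264.528571
Sxy = Σxy − (Σx)(Σy)/n = 82808.59 − 76710.224286 = 6098.365714
b = Sxy/Sxx = 6098.365714/264.528571 = 23.053713
a = ȳ − b·x̄ = 476.757143 − 23.053713·22.985714 = -53.148913
ŷ(15.6) = -53.148913 + 23.053713·15.6 = 306.489007
residual = y − ŷ = 297.8 − 306.489007 = -8.689007

-8.69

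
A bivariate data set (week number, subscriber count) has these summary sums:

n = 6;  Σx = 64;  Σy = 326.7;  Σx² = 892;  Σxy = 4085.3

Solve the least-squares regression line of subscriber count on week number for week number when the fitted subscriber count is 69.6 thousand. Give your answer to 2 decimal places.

15.95

Sxx = Σx² − (Σx)²/n = 892 − 682.666667 = 209.333333
Sxy = Σxy − (Σx)(Σy)/n = 4085.3 − 3484.8 = 600.5
b = Sxy/Sxx = 600.5/209.333333 = 2.868631
a = ȳ − b·x̄ = 54.45 − 2.868631·10.666667 = 23.851274
Set a + b·x = 69.6: x = (69.6 − 23.851274) / 2.868631 = 15.947932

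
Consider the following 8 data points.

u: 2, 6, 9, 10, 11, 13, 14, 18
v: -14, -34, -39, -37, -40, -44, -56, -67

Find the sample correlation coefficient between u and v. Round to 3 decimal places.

-0.967

n = 8, Σx = 83, Σy = -331, Σxy = -3955, Σx² = 1031, Σy² = 15403
Sxx = Σx² − (Σx)²/n = 1031 − 861.125 = 169.875
Sxy = Σxy − (Σx)(Σy)/n = -3955 − (-3434.125) = -520.875
Syy = Σy² − (Σy)²/n = 15403 − 13695.125 = 1707.875
r = Sxy/√(Sxx·Syy) = -520.875/√(290125.265625) = -520.875/538.632774 = -0.967032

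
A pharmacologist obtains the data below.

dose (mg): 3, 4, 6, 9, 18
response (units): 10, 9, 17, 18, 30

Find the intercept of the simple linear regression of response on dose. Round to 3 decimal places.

n = 5, Σx = 40, Σy = 84, Σxy = 870, Σx² = 466
Sxx = Σx² − (Σx)²/n = 466 − 320 = 146
Sxy = Σxy − (Σx)(Σy)/n = 870 − 672 = 198
b = Sxy/Sxx = 198/146 = 1.356164
a = ȳ − b·x̄ = 16.8 − 1.356164·8 = 5.950685

5.951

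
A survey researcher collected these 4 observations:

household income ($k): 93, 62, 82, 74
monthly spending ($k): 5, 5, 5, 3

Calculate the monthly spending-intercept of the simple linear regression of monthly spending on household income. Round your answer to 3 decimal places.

3.363

n = 4, Σx = 311, Σy = 18, Σxy = 1407, Σx² = 24693
Sxx = Σx² − (Σx)²/n = 24693 − 24180.25 = 512.75
Sxy = Σxy − (Σx)(Σy)/n = 1407 − 1399.5 = 7.5
b = Sxy/Sxx = 7.5/512.75 = 0.014627
a = ȳ − b·x̄ = 4.5 − 0.014627·77.75 = 3.362750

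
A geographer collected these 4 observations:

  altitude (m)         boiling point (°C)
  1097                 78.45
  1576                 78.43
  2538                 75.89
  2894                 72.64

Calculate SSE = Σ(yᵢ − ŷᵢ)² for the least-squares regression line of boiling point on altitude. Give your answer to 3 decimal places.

n = 4, Σx = 8105, Σy = 305.41, Σxy = 612494.31, Σx² = 18503865, Σy² = 23341.5291
Sxx = Σx² − (Σx)²/n = 18503865 − 16422756.25 = 2081108.75
Sxy = Σxy − (Σx)(Σy)/n = 612494.31 − 618837.0125 = -6342.7025
Syy = Σy² − (Σy)²/n = 23341.5291 − 23318.817025 = 22.712075
b = Sxy/Sxx = -6342.7025/2081108.75 = -0.003048
SSE = Syy − b·Sxy = 22.712075 − (-0.003048)·(-6342.7025) = 3.381093

3.381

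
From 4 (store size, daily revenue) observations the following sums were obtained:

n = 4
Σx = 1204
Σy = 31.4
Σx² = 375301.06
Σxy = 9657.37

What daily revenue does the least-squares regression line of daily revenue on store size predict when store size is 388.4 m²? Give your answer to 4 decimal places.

Sxx = Σx² − (Σx)²/n = 375301.06 − 362404 = 12897.06
Sxy = Σxy − (Σx)(Σy)/n = 9657.37 − 9451.4 = 205.97
b = Sxy/Sxx = 205.97/12897.06 = 0.015970
a = ȳ − b·x̄ = 7.85 − 0.015970·301 = 3.042938
ŷ(388.4) = a + b·388.4 = 3.042938 + 0.015970·388.4 = 9.245805

9.2458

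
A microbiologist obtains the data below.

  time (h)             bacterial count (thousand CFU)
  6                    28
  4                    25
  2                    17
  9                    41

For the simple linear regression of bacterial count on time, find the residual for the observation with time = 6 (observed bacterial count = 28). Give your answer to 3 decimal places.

-2.224

n = 4, Σx = 21, Σy = 111, Σxy = 671, Σx² = 137
Sxx = Σx² − (Σx)²/n = 137 − 110.25 = 26.75
Sxy = Σxy − (Σx)(Σy)/n = 671 − 582.75 = 88.25
b = Sxy/Sxx = 88.25/26.75 = 3.299065
a = ȳ − b·x̄ = 27.75 − 3.299065·5.25 = 10.429907
ŷ(6) = 10.429907 + 3.299065·6 = 30.224299
residual = y − ŷ = 28 − 30.224299 = -2.224299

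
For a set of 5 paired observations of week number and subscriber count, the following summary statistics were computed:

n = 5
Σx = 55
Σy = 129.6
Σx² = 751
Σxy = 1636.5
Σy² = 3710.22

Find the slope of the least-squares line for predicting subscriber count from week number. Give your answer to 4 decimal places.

1.4445

Sxx = Σx² − (Σx)²/n = 751 − 605 = 146
Sxy = Σxy − (Σx)(Σy)/n = 1636.5 − 1425.6 = 210.9
b = Sxy/Sxx = 210.9/146 = 1.444521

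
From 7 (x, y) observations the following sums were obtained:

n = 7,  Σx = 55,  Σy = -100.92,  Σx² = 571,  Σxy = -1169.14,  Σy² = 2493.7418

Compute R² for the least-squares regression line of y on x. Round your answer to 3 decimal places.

0.981

Sxx = Σx² − (Σx)²/n = 571 − 432.142857 = 138.857143
Sxy = Σxy − (Σx)(Σy)/n = -1169.14 − (-792.942857) = -376.197143
Syy = Σy² − (Σy)²/n = 2493.7418 − 1454.978057 = 1038.763743
R² = Sxy²/(Sxx·Syy) = (-376.197143)²/(138.857143·1038.763743) = 0.981174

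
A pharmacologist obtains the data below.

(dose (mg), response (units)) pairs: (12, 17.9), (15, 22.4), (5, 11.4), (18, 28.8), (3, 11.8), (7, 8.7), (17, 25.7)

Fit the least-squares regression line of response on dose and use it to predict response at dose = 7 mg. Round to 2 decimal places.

n = 7, Σx = 77, Σy = 126.7, Σxy = 1659.4, Σx² = 1065
Sxx = Σx² − (Σx)²/n = 1065 − 847 = 218
Sxy = Σxy − (Σx)(Σy)/n = 1659.4 − 1393.7 = 265.7
b = Sxy/Sxx = 265.7/218 = 1.218807
a = ȳ − b·x̄ = 18.1 − 1.218807·11 = 4.693119
ŷ(7) = a + b·7 = 4.693119 + 1.218807·7 = 13.224771

13.22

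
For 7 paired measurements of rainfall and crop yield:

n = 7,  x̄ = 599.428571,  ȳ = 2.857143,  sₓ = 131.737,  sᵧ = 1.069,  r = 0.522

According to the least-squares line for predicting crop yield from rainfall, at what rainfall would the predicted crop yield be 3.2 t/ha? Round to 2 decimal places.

b = r · sᵧ/sₓ = 0.522 · 1.069/131.737 = 0.004236
a = ȳ − b·x̄ = 2.857143 − 0.004236·599.428571 = 0.318054
Set a + b·x = 3.2: x = (3.2 − 0.318054) / 0.004236 = 680.370319

680.37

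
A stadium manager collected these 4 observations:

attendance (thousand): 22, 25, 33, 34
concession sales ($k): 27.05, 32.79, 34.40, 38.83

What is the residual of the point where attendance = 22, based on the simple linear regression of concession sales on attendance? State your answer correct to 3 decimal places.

n = 4, Σx = 114, Σy = 133.07, Σxy = 3870.27, Σx² = 3354
Sxx = Σx² − (Σx)²/n = 3354 − 3249 = 105
Sxy = Σxy − (Σx)(Σy)/n = 3870.27 − 3792.495 = 77.775
b = Sxy/Sxx = 77.775/105 = 0.740714
a = ȳ − b·x̄ = 33.2675 − 0.740714·28.5 = 12.157143
ŷ(22) = 12.157143 + 0.740714·22 = 28.452857
residual = y − ŷ = 27.05 − 28.452857 = -1.402857

-1.403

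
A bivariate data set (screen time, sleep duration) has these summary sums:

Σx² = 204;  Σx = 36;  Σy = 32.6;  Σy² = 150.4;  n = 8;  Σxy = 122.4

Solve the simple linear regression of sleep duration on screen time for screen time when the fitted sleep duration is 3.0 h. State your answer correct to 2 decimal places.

Sxx = Σx² − (Σx)²/n = 204 − 162 = 42
Sxy = Σxy − (Σx)(Σy)/n = 122.4 − 146.7 = -24.3
b = Sxy/Sxx = -24.3/42 = -0.578571
a = ȳ − b·x̄ = 4.075 − (-0.578571)·4.5 = 6.678571
Set a + b·x = 3.0: x = (3.0 − 6.678571) / (-0.578571) = 6.358025

6.36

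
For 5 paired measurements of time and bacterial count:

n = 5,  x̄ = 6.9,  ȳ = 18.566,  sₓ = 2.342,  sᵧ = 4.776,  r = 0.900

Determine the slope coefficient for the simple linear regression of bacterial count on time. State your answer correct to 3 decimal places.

b = r · sᵧ/sₓ = 0.9 · 4.776/2.342 = 1.835354

1.835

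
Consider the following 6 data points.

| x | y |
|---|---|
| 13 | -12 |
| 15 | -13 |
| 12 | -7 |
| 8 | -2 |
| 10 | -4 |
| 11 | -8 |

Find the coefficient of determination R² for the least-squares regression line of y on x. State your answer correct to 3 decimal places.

0.908

n = 6, Σx = 69, Σy = -46, Σxy = -579, Σx² = 823, Σy² = 446
Sxx = Σx² − (Σx)²/n = 823 − 793.5 = 29.5
Sxy = Σxy − (Σx)(Σy)/n = -579 − (-529) = -50
Syy = Σy² − (Σy)²/n = 446 − 352.666667 = 93.333333
R² = Sxy²/(Sxx·Syy) = (-50)²/(29.5·93.333333) = 0.907990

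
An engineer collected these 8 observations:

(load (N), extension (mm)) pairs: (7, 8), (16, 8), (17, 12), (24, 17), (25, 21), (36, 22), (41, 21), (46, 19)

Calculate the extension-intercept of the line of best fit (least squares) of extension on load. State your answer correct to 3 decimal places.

6.485

n = 8, Σx = 212, Σy = 128, Σxy = 3848, Σx² = 6888
Sxx = Σx² − (Σx)²/n = 6888 − 5618 = 1270
Sxy = Σxy − (Σx)(Σy)/n = 3848 − 3392 = 456
b = Sxy/Sxx = 456/1270 = 0.359055
a = ȳ − b·x̄ = 16 − 0.359055·26.5 = 6.485039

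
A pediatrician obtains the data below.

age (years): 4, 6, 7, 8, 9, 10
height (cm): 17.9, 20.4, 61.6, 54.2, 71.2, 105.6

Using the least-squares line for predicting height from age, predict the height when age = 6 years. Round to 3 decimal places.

n = 6, Σx = 44, Σy = 330.9, Σxy = 2755.6, Σx² = 346
Sxx = Σx² − (Σx)²/n = 346 − 322.666667 = 23.333333
Sxy = Σxy − (Σx)(Σy)/n = 2755.6 − 2426.6 = 329
b = Sxy/Sxx = 329/23.333333 = 14.1
a = ȳ − b·x̄ = 55.15 − 14.1·7.333333 = -48.25
ŷ(6) = a + b·6 = -48.25 + 14.1·6 = 36.35

36.350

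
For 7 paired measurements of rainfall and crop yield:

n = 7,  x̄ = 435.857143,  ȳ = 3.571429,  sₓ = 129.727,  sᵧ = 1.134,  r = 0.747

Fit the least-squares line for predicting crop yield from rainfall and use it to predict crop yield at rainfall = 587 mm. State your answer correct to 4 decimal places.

b = r · sᵧ/sₓ = 0.747 · 1.134/129.727 = 0.006530
a = ȳ − b·x̄ = 3.571429 − 0.006530·435.857143 = 0.725347
ŷ(587) = a + b·587 = 0.725347 + 0.006530·587 = 4.558369

4.5584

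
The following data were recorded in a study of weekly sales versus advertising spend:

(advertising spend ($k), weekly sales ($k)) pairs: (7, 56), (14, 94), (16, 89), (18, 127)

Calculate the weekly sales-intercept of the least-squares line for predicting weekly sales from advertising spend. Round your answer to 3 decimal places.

14.400

n = 4, Σx = 55, Σy = 366, Σxy = 5418, Σx² = 825
Sxx = Σx² − (Σx)²/n = 825 − 756.25 = 68.75
Sxy = Σxy − (Σx)(Σy)/n = 5418 − 5032.5 = 385.5
b = Sxy/Sxx = 385.5/68.75 = 5.607273
a = ȳ − b·x̄ = 91.5 − 5.607273·13.75 = 14.4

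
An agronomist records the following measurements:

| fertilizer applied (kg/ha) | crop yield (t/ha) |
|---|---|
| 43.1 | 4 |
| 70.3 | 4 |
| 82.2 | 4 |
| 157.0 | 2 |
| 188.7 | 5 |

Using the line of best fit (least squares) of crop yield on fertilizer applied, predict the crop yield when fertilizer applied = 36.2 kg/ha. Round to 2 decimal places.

3.88

n = 5, Σx = 541.3, Σy = 19, Σxy = 2039.9, Σx² = 73813.23
Sxx = Σx² − (Σx)²/n = 73813.23 − 58601.138 = 15212.092
Sxy = Σxy − (Σx)(Σy)/n = 2039.9 − 2056.94 = -17.04
b = Sxy/Sxx = -17.04/15212.092 = -0.001120
a = ȳ − b·x̄ = 3.8 − (-0.001120)·108.26 = 3.921269
ŷ(36.2) = a + b·36.2 = 3.921269 + (-0.001120)·36.2 = 3.880719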